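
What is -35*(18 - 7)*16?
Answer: -6160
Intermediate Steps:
-35*(18 - 7)*16 = -35*11*16 = -385*16 = -6160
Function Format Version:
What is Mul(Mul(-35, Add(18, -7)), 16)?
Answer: -6160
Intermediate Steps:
Mul(Mul(-35, Add(18, -7)), 16) = Mul(Mul(-35, 11), 16) = Mul(-385, 16) = -6160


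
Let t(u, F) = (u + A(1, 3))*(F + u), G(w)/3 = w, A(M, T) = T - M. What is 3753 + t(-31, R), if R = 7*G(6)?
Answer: 998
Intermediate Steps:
G(w) = 3*w
R = 126 (R = 7*(3*6) = 7*18 = 126)
t(u, F) = (2 + u)*(F + u) (t(u, F) = (u + (3 - 1*1))*(F + u) = (u + (3 - 1))*(F + u) = (u + 2)*(F + u) = (2 + u)*(F + u))
3753 + t(-31, R) = 3753 + ((-31)**2 + 2*126 + 2*(-31) + 126*(-31)) = 3753 + (961 + 252 - 62 - 3906) = 3753 - 2755 = 998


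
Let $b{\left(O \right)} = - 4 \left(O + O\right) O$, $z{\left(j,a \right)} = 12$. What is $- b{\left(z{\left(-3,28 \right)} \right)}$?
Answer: $1152$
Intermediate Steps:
$b{\left(O \right)} = - 8 O^{2}$ ($b{\left(O \right)} = - 4 \cdot 2 O O = - 8 O O = - 8 O^{2}$)
$- b{\left(z{\left(-3,28 \right)} \right)} = - \left(-8\right) 12^{2} = - \left(-8\right) 144 = \left(-1\right) \left(-1152\right) = 1152$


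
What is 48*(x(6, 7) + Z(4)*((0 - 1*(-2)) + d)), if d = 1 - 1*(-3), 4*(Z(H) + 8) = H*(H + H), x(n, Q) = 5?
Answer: 240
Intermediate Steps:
Z(H) = -8 + H**2/2 (Z(H) = -8 + (H*(H + H))/4 = -8 + (H*(2*H))/4 = -8 + (2*H**2)/4 = -8 + H**2/2)
d = 4 (d = 1 + 3 = 4)
48*(x(6, 7) + Z(4)*((0 - 1*(-2)) + d)) = 48*(5 + (-8 + (1/2)*4**2)*((0 - 1*(-2)) + 4)) = 48*(5 + (-8 + (1/2)*16)*((0 + 2) + 4)) = 48*(5 + (-8 + 8)*(2 + 4)) = 48*(5 + 0*6) = 48*(5 + 0) = 48*5 = 240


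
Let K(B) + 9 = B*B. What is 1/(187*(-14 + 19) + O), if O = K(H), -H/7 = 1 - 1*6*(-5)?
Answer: 1/48015 ≈ 2.0827e-5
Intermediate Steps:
H = -217 (H = -7*(1 - 1*6*(-5)) = -7*(1 - 6*(-5)) = -7*(1 + 30) = -7*31 = -217)
K(B) = -9 + B**2 (K(B) = -9 + B*B = -9 + B**2)
O = 47080 (O = -9 + (-217)**2 = -9 + 47089 = 47080)
1/(187*(-14 + 19) + O) = 1/(187*(-14 + 19) + 47080) = 1/(187*5 + 47080) = 1/(935 + 47080) = 1/48015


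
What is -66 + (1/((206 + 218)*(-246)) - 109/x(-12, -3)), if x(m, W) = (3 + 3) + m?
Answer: -4989209/104304 ≈ -47.833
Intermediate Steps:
x(m, W) = 6 + m
-66 + (1/((206 + 218)*(-246)) - 109/x(-12, -3)) = -66 + (1/((206 + 218)*(-246)) - 109/(6 - 12)) = -66 + (-1/246/424 - 109/(-6)) = -66 + ((1/424)*(-1/246) - 109*(-⅙)) = -66 + (-1/104304 + 109/6) = -66 + 1894855/104304 = -4989209/104304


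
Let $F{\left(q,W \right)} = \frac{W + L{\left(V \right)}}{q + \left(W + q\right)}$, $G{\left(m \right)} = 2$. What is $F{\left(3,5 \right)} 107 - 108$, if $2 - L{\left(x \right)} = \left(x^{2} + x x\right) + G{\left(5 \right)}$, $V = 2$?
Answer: $- \frac{1509}{11} \approx -137.18$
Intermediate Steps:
$L{\left(x \right)} = - 2 x^{2}$ ($L{\left(x \right)} = 2 - \left(\left(x^{2} + x x\right) + 2\right) = 2 - \left(\left(x^{2} + x^{2}\right) + 2\right) = 2 - \left(2 x^{2} + 2\right) = 2 - \left(2 + 2 x^{2}\right) = - 2 x^{2}$)
$F{\left(q,W \right)} = \frac{-8 + W}{W + 2 q}$ ($F{\left(q,W \right)} = \frac{W - 2 \cdot 2^{2}}{q + \left(W + q\right)} = \frac{W - 8}{W + 2 q} = \frac{-8 + W}{W + 2 q}$)
$F{\left(3,5 \right)} 107 - 108 = \frac{-8 + 5}{5 + 2 \cdot 3} \cdot 107 - 108 = \frac{1}{5 + 6} \left(-3\right) 107 - 108 = \frac{1}{11} \left(-3\right) 107 - 108 = \left(- \frac{3}{11}\right) 107 - 108 = - \frac{321}{11} - 108 = - \frac{1509}{11}$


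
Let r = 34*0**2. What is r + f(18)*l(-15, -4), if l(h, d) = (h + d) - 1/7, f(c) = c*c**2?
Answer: -781488/7 ≈ -1.1164e+5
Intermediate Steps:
f(c) = c**3
l(h, d) = -1/7 + d + h (l(h, d) = (d + h) - 1*1/7 = (d + h) - 1/7 = -1/7 + d + h)
r = 0 (r = 34*0 = 0)
r + f(18)*l(-15, -4) = 0 + 18**3*(-1/7 - 4 - 15) = 0 + 5832*(-134/7) = 0 - 781488/7 = -781488/7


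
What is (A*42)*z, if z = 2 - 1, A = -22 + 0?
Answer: -924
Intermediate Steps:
A = -22
z = 1
(A*42)*z = -22*42*1 = -924*1 = -924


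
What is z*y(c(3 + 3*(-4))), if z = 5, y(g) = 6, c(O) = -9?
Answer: 30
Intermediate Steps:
z*y(c(3 + 3*(-4))) = 5*6 = 30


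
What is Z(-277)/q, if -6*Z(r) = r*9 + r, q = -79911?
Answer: -1385/239733 ≈ -0.0057773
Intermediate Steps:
Z(r) = -5*r/3 (Z(r) = -(r*9 + r)/6 = -(9*r + r)/6 = -5*r/3)
Z(-277)/q = -5/3*(-277)/(-79911) = (1385/3)*(-1/79911) = -1385/239733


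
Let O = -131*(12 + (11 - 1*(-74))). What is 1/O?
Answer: -1/12707 ≈ -7.8697e-5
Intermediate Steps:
O = -12707 (O = -131*(12 + (11 + 74)) = -131*(12 + 85) = -131*97 = -12707)
1/O = 1/(-12707) = -1/12707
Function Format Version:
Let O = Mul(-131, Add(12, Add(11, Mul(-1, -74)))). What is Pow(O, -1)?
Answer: Rational(-1, 12707) ≈ -7.8697e-5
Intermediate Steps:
O = -12707 (O = Mul(-131, Add(12, Add(11, 74))) = Mul(-131, Add(12, 85)) = Mul(-131, 97) = -12707)
Pow(O, -1) = Pow(-12707, -1) = Rational(-1, 12707)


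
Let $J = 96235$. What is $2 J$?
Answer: $192470$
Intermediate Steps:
$2 J = 2 \cdot 96235 = 192470$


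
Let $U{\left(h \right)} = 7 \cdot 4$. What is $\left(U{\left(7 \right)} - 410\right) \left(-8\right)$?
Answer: $3056$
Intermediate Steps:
$U{\left(h \right)} = 28$
$\left(U{\left(7 \right)} - 410\right) \left(-8\right) = \left(28 - 410\right) \left(-8\right) = \left(-382\right) \left(-8\right) = 3056$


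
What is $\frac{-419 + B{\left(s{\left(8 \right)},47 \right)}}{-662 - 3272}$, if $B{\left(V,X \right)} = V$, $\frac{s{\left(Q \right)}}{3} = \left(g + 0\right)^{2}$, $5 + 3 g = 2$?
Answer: $\frac{208}{1967} \approx 0.10574$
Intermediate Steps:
$g = -1$ ($g = - \frac{5}{3} + \frac{1}{3} \cdot 2 = - \frac{5}{3} + \frac{2}{3} = -1$)
$s{\left(Q \right)} = 3$ ($s{\left(Q \right)} = 3 \left(-1 + 0\right)^{2} = 3 \left(-1\right)^{2} = 3 \cdot 1 = 3$)
$\frac{-419 + B{\left(s{\left(8 \right)},47 \right)}}{-662 - 3272} = \frac{-419 + 3}{-662 - 3272} = - \frac{416}{-3934} = \left(-416\right) \left(- \frac{1}{3934}\right) = \frac{208}{1967}$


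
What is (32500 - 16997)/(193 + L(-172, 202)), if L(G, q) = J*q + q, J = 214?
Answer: 419/1179 ≈ 0.35539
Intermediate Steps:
L(G, q) = 215*q (L(G, q) = 214*q + q = 215*q)
(32500 - 16997)/(193 + L(-172, 202)) = (32500 - 16997)/(193 + 215*202) = 15503/(193 + 43430) = 15503/43623 = 15503*(1/43623) = 419/1179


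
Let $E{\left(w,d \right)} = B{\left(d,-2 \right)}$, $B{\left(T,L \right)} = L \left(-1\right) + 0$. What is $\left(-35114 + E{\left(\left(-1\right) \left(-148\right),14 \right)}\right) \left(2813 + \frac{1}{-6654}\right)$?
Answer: $- \frac{109535986252}{1109} \approx -9.877 \cdot 10^{7}$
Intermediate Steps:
$B{\left(T,L \right)} = - L$ ($B{\left(T,L \right)} = - L + 0 = - L$)
$E{\left(w,d \right)} = 2$ ($E{\left(w,d \right)} = \left(-1\right) \left(-2\right) = 2$)
$\left(-35114 + E{\left(\left(-1\right) \left(-148\right),14 \right)}\right) \left(2813 + \frac{1}{-6654}\right) = \left(-35114 + 2\right) \left(2813 + \frac{1}{-6654}\right) = - 35112 \left(2813 - \frac{1}{6654}\right) = \left(-35112\right) \frac{18717701}{6654} = - \frac{109535986252}{1109}$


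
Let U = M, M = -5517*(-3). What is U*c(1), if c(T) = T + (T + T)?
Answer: 49653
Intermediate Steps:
c(T) = 3*T (c(T) = T + 2*T = 3*T)
M = 16551
U = 16551
U*c(1) = 16551*(3*1) = 16551*3 = 49653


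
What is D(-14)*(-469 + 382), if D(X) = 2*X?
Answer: 2436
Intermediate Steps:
D(-14)*(-469 + 382) = (2*(-14))*(-469 + 382) = -28*(-87) = 2436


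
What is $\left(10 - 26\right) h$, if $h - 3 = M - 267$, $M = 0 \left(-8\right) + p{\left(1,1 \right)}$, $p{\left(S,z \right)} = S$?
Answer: $4208$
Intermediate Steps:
$M = 1$ ($M = 0 \left(-8\right) + 1 = 0 + 1 = 1$)
$h = -263$ ($h = 3 + \left(1 - 267\right) = 3 - 266 = -263$)
$\left(10 - 26\right) h = \left(10 - 26\right) \left(-263\right) = \left(-16\right) \left(-263\right) = 4208$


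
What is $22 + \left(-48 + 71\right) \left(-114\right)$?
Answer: $-2600$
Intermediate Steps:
$22 + \left(-48 + 71\right) \left(-114\right) = 22 + 23 \left(-114\right) = 22 - 2622 = -2600$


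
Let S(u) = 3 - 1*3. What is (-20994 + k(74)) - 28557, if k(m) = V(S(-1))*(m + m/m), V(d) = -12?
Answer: -50451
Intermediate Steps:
S(u) = 0 (S(u) = 3 - 3 = 0)
k(m) = -12 - 12*m (k(m) = -12*(m + m/m) = -12*(m + 1) = -12*(1 + m) = -12 - 12*m)
(-20994 + k(74)) - 28557 = (-20994 + (-12 - 12*74)) - 28557 = (-20994 + (-12 - 888)) - 28557 = (-20994 - 900) - 28557 = -21894 - 28557 = -50451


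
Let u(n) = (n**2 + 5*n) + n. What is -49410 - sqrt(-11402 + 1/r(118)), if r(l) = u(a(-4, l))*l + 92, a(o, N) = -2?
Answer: -49410 - I*sqrt(2069189565)/426 ≈ -49410.0 - 106.78*I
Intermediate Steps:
u(n) = n**2 + 6*n
r(l) = 92 - 8*l (r(l) = (-2*(6 - 2))*l + 92 = (-2*4)*l + 92 = -8*l + 92 = 92 - 8*l)
-49410 - sqrt(-11402 + 1/r(118)) = -49410 - sqrt(-11402 + 1/(92 - 8*118)) = -49410 - sqrt(-11402 + 1/(92 - 944)) = -49410 - sqrt(-11402 + 1/(-852)) = -49410 - sqrt(-11402 - 1/852) = -49410 - sqrt(-9714505/852) = -49410 - I*sqrt(2069189565)/426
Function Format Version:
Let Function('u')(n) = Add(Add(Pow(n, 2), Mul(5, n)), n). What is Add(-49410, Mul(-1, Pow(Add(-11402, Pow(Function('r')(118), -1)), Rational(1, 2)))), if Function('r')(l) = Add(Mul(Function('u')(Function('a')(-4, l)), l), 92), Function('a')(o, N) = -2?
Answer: Add(-49410, Mul(Rational(-1, 426), I, Pow(2069189565, Rational(1, 2)))) ≈ Add(-49410., Mul(-106.78, I))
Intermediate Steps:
Function('u')(n) = Add(Pow(n, 2), Mul(6, n))
Function('r')(l) = Add(92, Mul(-8, l)) (Function('r')(l) = Add(Mul(Mul(-2, Add(6, -2)), l), 92) = Add(Mul(Mul(-2, 4), l), 92) = Add(Mul(-8, l), 92) = Add(92, Mul(-8, l)))
Add(-49410, Mul(-1, Pow(Add(-11402, Pow(Function('r')(118), -1)), Rational(1, 2)))) = Add(-49410, Mul(-1, Pow(Add(-11402, Pow(Add(92, Mul(-8, 118)), -1)), Rational(1, 2)))) = Add(-49410, Mul(-1, Pow(Add(-11402, Pow(Add(92, -944), -1)), Rational(1, 2)))) = Add(-49410, Mul(-1, Pow(Add(-11402, Pow(-852, -1)), Rational(1, 2)))) = Add(-49410, Mul(-1, Pow(Add(-11402, Rational(-1, 852)), Rational(1, 2)))) = Add(-49410, Mul(-1, Pow(Rational(-9714505, 852), Rational(1, 2)))) = Add(-49410, Mul(-1, Mul(Rational(1, 426), I, Pow(2069189565, Rational(1, 2))))) = Add(-49410, Mul(Rational(-1, 426), I, Pow(2069189565, Rational(1, 2))))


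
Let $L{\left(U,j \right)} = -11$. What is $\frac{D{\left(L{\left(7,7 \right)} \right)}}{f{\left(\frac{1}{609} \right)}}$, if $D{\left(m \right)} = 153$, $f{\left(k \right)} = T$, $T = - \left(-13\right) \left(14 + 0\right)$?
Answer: $\frac{153}{182} \approx 0.84066$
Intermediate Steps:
$T = 182$ ($T = - \left(-13\right) 14 = \left(-1\right) \left(-182\right) = 182$)
$f{\left(k \right)} = 182$
$\frac{D{\left(L{\left(7,7 \right)} \right)}}{f{\left(\frac{1}{609} \right)}} = \frac{153}{182}$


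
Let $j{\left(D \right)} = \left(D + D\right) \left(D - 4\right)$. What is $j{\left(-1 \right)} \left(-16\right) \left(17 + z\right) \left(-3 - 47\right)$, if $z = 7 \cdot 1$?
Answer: $192000$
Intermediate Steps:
$j{\left(D \right)} = 2 D \left(-4 + D\right)$
$z = 7$
$j{\left(-1 \right)} \left(-16\right) \left(17 + z\right) \left(-3 - 47\right) = 2 \left(-1\right) \left(-4 - 1\right) \left(-16\right) \left(17 + 7\right) \left(-3 - 47\right) = 2 \left(-1\right) \left(-5\right) \left(-16\right) 24 \left(-50\right) = 10 \left(-16\right) \left(-1200\right) = \left(-160\right) \left(-1200\right) = 192000$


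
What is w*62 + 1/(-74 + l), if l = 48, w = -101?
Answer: -162813/26 ≈ -6262.0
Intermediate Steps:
w*62 + 1/(-74 + l) = -101*62 + 1/(-74 + 48) = -6262 + 1/(-26) = -6262 - 1/26 = -162813/26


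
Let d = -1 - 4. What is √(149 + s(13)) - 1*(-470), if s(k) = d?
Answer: 482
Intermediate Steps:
d = -5
s(k) = -5
√(149 + s(13)) - 1*(-470) = √(149 - 5) - 1*(-470) = √144 + 470 = 12 + 470 = 482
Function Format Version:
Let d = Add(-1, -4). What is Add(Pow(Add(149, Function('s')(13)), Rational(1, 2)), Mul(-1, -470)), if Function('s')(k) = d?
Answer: 482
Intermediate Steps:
d = -5
Function('s')(k) = -5
Add(Pow(Add(149, Function('s')(13)), Rational(1, 2)), Mul(-1, -470)) = Add(Pow(Add(149, -5), Rational(1, 2)), Mul(-1, -470)) = Add(Pow(144, Rational(1, 2)), 470) = Add(12, 470) = 482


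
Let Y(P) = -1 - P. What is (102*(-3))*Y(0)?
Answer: 306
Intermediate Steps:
(102*(-3))*Y(0) = (102*(-3))*(-1 - 1*0) = -306*(-1 + 0) = -306*(-1) = 306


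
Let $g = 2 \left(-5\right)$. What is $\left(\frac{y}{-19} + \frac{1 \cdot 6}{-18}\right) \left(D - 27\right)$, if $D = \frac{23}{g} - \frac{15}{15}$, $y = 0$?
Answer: $\frac{101}{10} \approx 10.1$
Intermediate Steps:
$g = -10$
$D = - \frac{33}{10}$ ($D = \frac{23}{-10} - \frac{15}{15} = 23 \left(- \frac{1}{10}\right) - 1 = - \frac{23}{10} - 1 = - \frac{33}{10} \approx -3.3$)
$\left(\frac{y}{-19} + \frac{1 \cdot 6}{-18}\right) \left(D - 27\right) = \left(\frac{0}{-19} + \frac{1 \cdot 6}{-18}\right) \left(- \frac{33}{10} - 27\right) = \left(0 \left(- \frac{1}{19}\right) + 6 \left(- \frac{1}{18}\right)\right) \left(- \frac{303}{10}\right) = \left(0 - \frac{1}{3}\right) \left(- \frac{303}{10}\right) = \left(- \frac{1}{3}\right) \left(- \frac{303}{10}\right) = \frac{101}{10}$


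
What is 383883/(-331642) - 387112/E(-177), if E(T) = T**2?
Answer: -140409268411/10390012218 ≈ -13.514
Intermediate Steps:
383883/(-331642) - 387112/E(-177) = 383883/(-331642) - 387112/((-177)**2) = 383883*(-1/331642) - 387112/31329 = -383883/331642 - 387112*1/31329 = -383883/331642 - 387112/31329 = -140409268411/10390012218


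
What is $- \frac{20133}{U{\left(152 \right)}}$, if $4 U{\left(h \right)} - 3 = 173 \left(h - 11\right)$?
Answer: $- \frac{6711}{2033} \approx -3.301$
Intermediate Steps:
$U{\left(h \right)} = -475 + \frac{173 h}{4}$ ($U{\left(h \right)} = \frac{3}{4} + \frac{173 \left(h - 11\right)}{4} = \frac{3}{4} + \frac{173 \left(-11 + h\right)}{4} = \frac{3}{4} + \frac{-1903 + 173 h}{4} = \frac{3}{4} + \left(- \frac{1903}{4} + \frac{173 h}{4}\right) = -475 + \frac{173 h}{4}$)
$- \frac{20133}{U{\left(152 \right)}} = - \frac{20133}{-475 + \frac{173}{4} \cdot 152} = - \frac{20133}{-475 + 6574} = - \frac{20133}{6099} = \left(-20133\right) \frac{1}{6099} = - \frac{6711}{2033}$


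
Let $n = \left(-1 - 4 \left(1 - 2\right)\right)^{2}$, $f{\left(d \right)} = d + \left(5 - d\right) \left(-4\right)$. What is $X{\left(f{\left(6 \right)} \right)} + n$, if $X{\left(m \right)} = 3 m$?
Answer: $39$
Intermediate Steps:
$f{\left(d \right)} = -20 + 5 d$ ($f{\left(d \right)} = d + \left(-20 + 4 d\right) = -20 + 5 d$)
$n = 9$ ($n = \left(-1 - -4\right)^{2} = \left(-1 + 4\right)^{2} = 3^{2} = 9$)
$X{\left(f{\left(6 \right)} \right)} + n = 3 \left(-20 + 5 \cdot 6\right) + 9 = 3 \left(-20 + 30\right) + 9 = 3 \cdot 10 + 9 = 30 + 9 = 39$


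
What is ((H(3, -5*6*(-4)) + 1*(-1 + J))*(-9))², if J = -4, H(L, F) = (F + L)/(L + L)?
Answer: 77841/4 ≈ 19460.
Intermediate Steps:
H(L, F) = (F + L)/(2*L) (H(L, F) = (F + L)/((2*L)) = (F + L)*(1/(2*L)) = (F + L)/(2*L))
((H(3, -5*6*(-4)) + 1*(-1 + J))*(-9))² = (((½)*(-5*6*(-4) + 3)/3 + 1*(-1 - 4))*(-9))² = (((½)*(⅓)*(-30*(-4) + 3) + 1*(-5))*(-9))² = (((½)*(⅓)*(120 + 3) - 5)*(-9))² = (((½)*(⅓)*123 - 5)*(-9))² = ((41/2 - 5)*(-9))² = ((31/2)*(-9))² = (-279/2)² = 77841/4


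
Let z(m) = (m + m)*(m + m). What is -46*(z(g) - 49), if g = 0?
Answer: 2254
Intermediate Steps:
z(m) = 4*m² (z(m) = (2*m)*(2*m) = 4*m²)
-46*(z(g) - 49) = -46*(4*0² - 49) = -46*(4*0 - 49) = -46*(0 - 49) = -46*(-49) = 2254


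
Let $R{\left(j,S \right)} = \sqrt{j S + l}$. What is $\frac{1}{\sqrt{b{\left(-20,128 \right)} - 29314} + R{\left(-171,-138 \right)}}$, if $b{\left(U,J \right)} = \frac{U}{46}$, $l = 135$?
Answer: $\frac{23}{207 \sqrt{293} + 2 i \sqrt{3876834}} \approx 0.0029041 - 0.0032276 i$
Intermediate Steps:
$b{\left(U,J \right)} = \frac{U}{46}$ ($b{\left(U,J \right)} = U \frac{1}{46} = \frac{U}{46}$)
$R{\left(j,S \right)} = \sqrt{135 + S j}$ ($R{\left(j,S \right)} = \sqrt{j S + 135} = \sqrt{S j + 135} = \sqrt{135 + S j}$)
$\frac{1}{\sqrt{b{\left(-20,128 \right)} - 29314} + R{\left(-171,-138 \right)}} = \frac{1}{\sqrt{\frac{1}{46} \left(-20\right) - 29314} + \sqrt{135 - -23598}} = \frac{1}{\sqrt{- \frac{10}{23} - 29314} + \sqrt{135 + 23598}} = \frac{1}{\sqrt{- \frac{674232}{23}} + \sqrt{23733}} = \frac{1}{\frac{2 i \sqrt{3876834}}{23} + 9 \sqrt{293}} = \frac{1}{9 \sqrt{293} + \frac{2 i \sqrt{3876834}}{23}}$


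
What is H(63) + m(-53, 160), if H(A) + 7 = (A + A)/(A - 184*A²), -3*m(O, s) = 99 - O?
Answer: -2005249/34773 ≈ -57.667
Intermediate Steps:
m(O, s) = -33 + O/3 (m(O, s) = -(99 - O)/3 = -33 + O/3)
H(A) = -7 + 2*A/(A - 184*A²) (H(A) = -7 + (A + A)/(A - 184*A²) = -7 + (2*A)/(A - 184*A²) = -7 + 2*A/(A - 184*A²))
H(63) + m(-53, 160) = (5 - 1288*63)/(-1 + 184*63) + (-33 + (⅓)*(-53)) = (5 - 81144)/(-1 + 11592) + (-33 - 53/3) = -81139/11591 - 152/3 = -2005249/34773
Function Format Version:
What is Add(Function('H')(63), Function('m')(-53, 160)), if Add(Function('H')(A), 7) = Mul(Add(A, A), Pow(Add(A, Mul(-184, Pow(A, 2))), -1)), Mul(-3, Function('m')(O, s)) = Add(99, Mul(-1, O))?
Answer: Rational(-2005249, 34773) ≈ -57.667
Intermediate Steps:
Function('m')(O, s) = Add(-33, Mul(Rational(1, 3), O)) (Function('m')(O, s) = Mul(Rational(-1, 3), Add(99, Mul(-1, O))) = Add(-33, Mul(Rational(1, 3), O)))
Function('H')(A) = Add(-7, Mul(2, A, Pow(Add(A, Mul(-184, Pow(A, 2))), -1))) (Function('H')(A) = Add(-7, Mul(Add(A, A), Pow(Add(A, Mul(-184, Pow(A, 2))), -1))) = Add(-7, Mul(Mul(2, A), Pow(Add(A, Mul(-184, Pow(A, 2))), -1))) = Add(-7, Mul(2, A, Pow(Add(A, Mul(-184, Pow(A, 2))), -1))))
Add(Function('H')(63), Function('m')(-53, 160)) = Add(Mul(Pow(Add(-1, Mul(184, 63)), -1), Add(5, Mul(-1288, 63))), Add(-33, Mul(Rational(1, 3), -53))) = Add(Mul(Pow(Add(-1, 11592), -1), Add(5, -81144)), Add(-33, Rational(-53, 3))) = Add(Mul(Pow(11591, -1), -81139), Rational(-152, 3)) = Add(Mul(Rational(1, 11591), -81139), Rational(-152, 3)) = Add(Rational(-81139, 11591), Rational(-152, 3)) = Rational(-2005249, 34773)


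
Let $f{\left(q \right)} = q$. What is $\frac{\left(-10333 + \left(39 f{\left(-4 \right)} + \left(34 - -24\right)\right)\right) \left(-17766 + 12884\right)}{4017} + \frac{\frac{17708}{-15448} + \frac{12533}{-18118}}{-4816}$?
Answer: $\frac{51073245826725061}{4028761492132} \approx 12677.0$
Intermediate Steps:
$\frac{\left(-10333 + \left(39 f{\left(-4 \right)} + \left(34 - -24\right)\right)\right) \left(-17766 + 12884\right)}{4017} + \frac{\frac{17708}{-15448} + \frac{12533}{-18118}}{-4816} = \frac{\left(-10333 + \left(39 \left(-4\right) + \left(34 - -24\right)\right)\right) \left(-17766 + 12884\right)}{4017} + \frac{\frac{17708}{-15448} + \frac{12533}{-18118}}{-4816} = \left(-10333 + \left(-156 + \left(34 + 24\right)\right)\right) \left(-4882\right) \frac{1}{4017} + \left(17708 \left(- \frac{1}{15448}\right) + 12533 \left(- \frac{1}{18118}\right)\right) \left(- \frac{1}{4816}\right) = \left(-10333 + \left(-156 + 58\right)\right) \left(-4882\right) \frac{1}{4017} + \left(- \frac{4427}{3862} - \frac{12533}{18118}\right) \left(- \frac{1}{4816}\right) = \left(-10333 - 98\right) \left(-4882\right) \frac{1}{4017} - - \frac{1148311}{3008783788} = \left(-10431\right) \left(-4882\right) \frac{1}{4017} + \frac{1148311}{3008783788} = 50924142 \cdot \frac{1}{4017} + \frac{1148311}{3008783788} = \frac{16974714}{1339} + \frac{1148311}{3008783788} = \frac{51073245826725061}{4028761492132}$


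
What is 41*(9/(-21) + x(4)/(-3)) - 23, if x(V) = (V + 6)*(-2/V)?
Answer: 583/21 ≈ 27.762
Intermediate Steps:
x(V) = -2*(6 + V)/V (x(V) = (6 + V)*(-2/V) = -2*(6 + V)/V)
41*(9/(-21) + x(4)/(-3)) - 23 = 41*(9/(-21) + (-2 - 12/4)/(-3)) - 23 = 41*(9*(-1/21) + (-2 - 12*¼)*(-⅓)) - 23 = 41*(-3/7 + (-2 - 3)*(-⅓)) - 23 = 41*(-3/7 - 5*(-⅓)) - 23 = 41*(-3/7 + 5/3) - 23 = 41*(26/21) - 23 = 1066/21 - 23 = 583/21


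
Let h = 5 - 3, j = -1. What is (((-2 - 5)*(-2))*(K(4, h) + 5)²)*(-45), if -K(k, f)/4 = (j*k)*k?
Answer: -2999430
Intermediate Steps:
h = 2
K(k, f) = 4*k² (K(k, f) = -4*(-k)*k = -(-4)*k² = 4*k²)
(((-2 - 5)*(-2))*(K(4, h) + 5)²)*(-45) = (((-2 - 5)*(-2))*(4*4² + 5)²)*(-45) = ((-7*(-2))*(4*16 + 5)²)*(-45) = (14*(64 + 5)²)*(-45) = (14*69²)*(-45) = (14*4761)*(-45) = 66654*(-45) = -2999430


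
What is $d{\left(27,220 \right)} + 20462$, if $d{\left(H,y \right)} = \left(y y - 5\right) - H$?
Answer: $68830$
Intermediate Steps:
$d{\left(H,y \right)} = -5 + y^{2} - H$ ($d{\left(H,y \right)} = \left(y^{2} - 5\right) - H = \left(-5 + y^{2}\right) - H = -5 + y^{2} - H$)
$d{\left(27,220 \right)} + 20462 = \left(-5 + 220^{2} - 27\right) + 20462 = \left(-5 + 48400 - 27\right) + 20462 = 48368 + 20462 = 68830$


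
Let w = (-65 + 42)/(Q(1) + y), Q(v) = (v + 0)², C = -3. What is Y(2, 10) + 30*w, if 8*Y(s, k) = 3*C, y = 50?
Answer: -1993/136 ≈ -14.654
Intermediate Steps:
Y(s, k) = -9/8 (Y(s, k) = (3*(-3))/8 = (⅛)*(-9) = -9/8)
Q(v) = v²
w = -23/51 (w = (-65 + 42)/(1² + 50) = -23/(1 + 50) = -23/51 ≈ -0.45098)
Y(2, 10) + 30*w = -9/8 + 30*(-23/51) = -9/8 - 230/17 = -1993/136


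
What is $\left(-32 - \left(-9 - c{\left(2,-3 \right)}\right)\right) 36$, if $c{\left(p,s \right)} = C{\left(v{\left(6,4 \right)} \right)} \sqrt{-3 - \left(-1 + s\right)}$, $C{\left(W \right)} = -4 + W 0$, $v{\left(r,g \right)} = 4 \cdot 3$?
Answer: $-972$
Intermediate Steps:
$v{\left(r,g \right)} = 12$
$C{\left(W \right)} = -4$ ($C{\left(W \right)} = -4 + 0 = -4$)
$c{\left(p,s \right)} = - 4 \sqrt{-2 - s}$ ($c{\left(p,s \right)} = - 4 \sqrt{-3 - \left(-1 + s\right)} = - 4 \sqrt{-2 - s}$)
$\left(-32 - \left(-9 - c{\left(2,-3 \right)}\right)\right) 36 = \left(-32 + \left(\left(- 4 \sqrt{-2 - -3} + 16\right) - 7\right)\right) 36 = \left(-32 + \left(\left(- 4 \sqrt{-2 + 3} + 16\right) - 7\right)\right) 36 = \left(-32 + \left(\left(- 4 \sqrt{1} + 16\right) - 7\right)\right) 36 = \left(-32 + \left(\left(\left(-4\right) 1 + 16\right) - 7\right)\right) 36 = \left(-32 + \left(\left(-4 + 16\right) - 7\right)\right) 36 = \left(-32 + \left(12 - 7\right)\right) 36 = \left(-32 + 5\right) 36 = \left(-27\right) 36 = -972$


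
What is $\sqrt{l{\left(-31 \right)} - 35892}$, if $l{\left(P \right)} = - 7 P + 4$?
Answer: $i \sqrt{35671} \approx 188.87 i$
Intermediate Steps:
$l{\left(P \right)} = 4 - 7 P$
$\sqrt{l{\left(-31 \right)} - 35892} = \sqrt{\left(4 - -217\right) - 35892} = \sqrt{\left(4 + 217\right) - 35892} = \sqrt{221 - 35892} = \sqrt{-35671} = i \sqrt{35671}$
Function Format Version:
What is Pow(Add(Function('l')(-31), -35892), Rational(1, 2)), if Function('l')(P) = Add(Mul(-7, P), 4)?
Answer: Mul(I, Pow(35671, Rational(1, 2))) ≈ Mul(188.87, I)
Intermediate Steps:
Function('l')(P) = Add(4, Mul(-7, P))
Pow(Add(Function('l')(-31), -35892), Rational(1, 2)) = Pow(Add(Add(4, Mul(-7, -31)), -35892), Rational(1, 2)) = Pow(Add(Add(4, 217), -35892), Rational(1, 2)) = Pow(Add(221, -35892), Rational(1, 2)) = Pow(-35671, Rational(1, 2)) = Mul(I, Pow(35671, Rational(1, 2)))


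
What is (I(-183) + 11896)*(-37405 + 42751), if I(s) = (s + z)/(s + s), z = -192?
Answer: 3879691101/61 ≈ 6.3601e+7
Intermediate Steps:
I(s) = (-192 + s)/(2*s) (I(s) = (s - 192)/(s + s) = (-192 + s)/((2*s)) = (-192 + s)*(1/(2*s)) = (-192 + s)/(2*s))
(I(-183) + 11896)*(-37405 + 42751) = ((1/2)*(-192 - 183)/(-183) + 11896)*(-37405 + 42751) = ((1/2)*(-1/183)*(-375) + 11896)*5346 = (125/122 + 11896)*5346 = (1451437/122)*5346 = 3879691101/61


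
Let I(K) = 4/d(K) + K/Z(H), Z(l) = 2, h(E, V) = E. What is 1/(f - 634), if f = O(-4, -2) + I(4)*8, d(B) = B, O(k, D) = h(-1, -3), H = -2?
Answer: -1/611 ≈ -0.0016367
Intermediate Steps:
O(k, D) = -1
I(K) = K/2 + 4/K (I(K) = 4/K + K/2 = K/2 + 4/K)
f = 23 (f = -1 + ((½)*4 + 4/4)*8 = -1 + (2 + 4*(¼))*8 = -1 + (2 + 1)*8 = -1 + 3*8 = -1 + 24 = 23)
1/(f - 634) = 1/(23 - 634) = 1/(-611) = -1/611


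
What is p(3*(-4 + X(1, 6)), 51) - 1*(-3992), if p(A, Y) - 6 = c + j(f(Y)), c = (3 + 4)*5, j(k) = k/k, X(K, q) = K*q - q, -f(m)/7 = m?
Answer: 4034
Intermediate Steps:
f(m) = -7*m
X(K, q) = -q + K*q
j(k) = 1
c = 35 (c = 7*5 = 35)
p(A, Y) = 42 (p(A, Y) = 6 + (35 + 1) = 6 + 36 = 42)
p(3*(-4 + X(1, 6)), 51) - 1*(-3992) = 42 - 1*(-3992) = 42 + 3992 = 4034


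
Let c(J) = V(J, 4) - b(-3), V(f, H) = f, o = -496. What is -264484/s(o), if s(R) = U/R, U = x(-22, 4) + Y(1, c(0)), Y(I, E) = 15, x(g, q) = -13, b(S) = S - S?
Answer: 65592032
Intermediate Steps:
b(S) = 0
c(J) = J (c(J) = J - 1*0 = J + 0 = J)
U = 2 (U = -13 + 15 = 2)
s(R) = 2/R
-264484/s(o) = -264484/(2/(-496)) = -264484/(2*(-1/496)) = -264484/(-1/248) = -264484*(-248) = 65592032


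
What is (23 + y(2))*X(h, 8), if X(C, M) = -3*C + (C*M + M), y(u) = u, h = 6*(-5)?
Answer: -3550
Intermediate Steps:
h = -30
X(C, M) = M - 3*C + C*M (X(C, M) = -3*C + (M + C*M) = M - 3*C + C*M)
(23 + y(2))*X(h, 8) = (23 + 2)*(8 - 3*(-30) - 30*8) = 25*(8 + 90 - 240) = 25*(-142) = -3550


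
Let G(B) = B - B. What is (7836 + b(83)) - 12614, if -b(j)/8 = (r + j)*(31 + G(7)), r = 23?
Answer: -31066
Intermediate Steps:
G(B) = 0
b(j) = -5704 - 248*j (b(j) = -8*(23 + j)*(31 + 0) = -8*(23 + j)*31 = -8*(713 + 31*j) = -5704 - 248*j)
(7836 + b(83)) - 12614 = (7836 + (-5704 - 248*83)) - 12614 = (7836 + (-5704 - 20584)) - 12614 = (7836 - 26288) - 12614 = -18452 - 12614 = -31066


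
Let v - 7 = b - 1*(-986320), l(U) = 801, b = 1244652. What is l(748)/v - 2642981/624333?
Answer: -5895935017666/1392873812007 ≈ -4.2329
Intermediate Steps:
v = 2230979 (v = 7 + (1244652 - 1*(-986320)) = 7 + (1244652 + 986320) = 7 + 2230972 = 2230979)
l(748)/v - 2642981/624333 = 801/2230979 - 2642981/624333 = -5895935017666/1392873812007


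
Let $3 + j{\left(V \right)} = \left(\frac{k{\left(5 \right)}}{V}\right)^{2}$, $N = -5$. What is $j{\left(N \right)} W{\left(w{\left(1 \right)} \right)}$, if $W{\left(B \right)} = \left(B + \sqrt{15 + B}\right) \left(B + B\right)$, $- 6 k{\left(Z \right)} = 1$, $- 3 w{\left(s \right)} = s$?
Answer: $- \frac{2699}{4050} + \frac{2699 \sqrt{33}}{2025} \approx 6.9902$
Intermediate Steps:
$w{\left(s \right)} = - \frac{s}{3}$
$k{\left(Z \right)} = - \frac{1}{6}$ ($k{\left(Z \right)} = \left(- \frac{1}{6}\right) 1 = - \frac{1}{6}$)
$W{\left(B \right)} = 2 B \left(B + \sqrt{15 + B}\right)$ ($W{\left(B \right)} = \left(B + \sqrt{15 + B}\right) 2 B = 2 B \left(B + \sqrt{15 + B}\right)$)
$j{\left(V \right)} = -3 + \frac{1}{36 V^{2}}$ ($j{\left(V \right)} = -3 + \left(- \frac{1}{6 V}\right)^{2} = -3 + \frac{1}{36 V^{2}}$)
$j{\left(N \right)} W{\left(w{\left(1 \right)} \right)} = \left(-3 + \frac{1}{36 \cdot 25}\right) 2 \left(\left(- \frac{1}{3}\right) 1\right) \left(\left(- \frac{1}{3}\right) 1 + \sqrt{15 - \frac{1}{3}}\right) = \left(-3 + \frac{1}{36} \cdot \frac{1}{25}\right) 2 \left(- \frac{1}{3}\right) \left(- \frac{1}{3} + \sqrt{15 - \frac{1}{3}}\right) = \left(-3 + \frac{1}{900}\right) 2 \left(- \frac{1}{3}\right) \left(- \frac{1}{3} + \sqrt{\frac{44}{3}}\right) = - \frac{2699 \cdot 2 \left(- \frac{1}{3}\right) \left(- \frac{1}{3} + \frac{2 \sqrt{33}}{3}\right)}{900} = - \frac{2699 \left(\frac{2}{9} - \frac{4 \sqrt{33}}{9}\right)}{900} = - \frac{2699}{4050} + \frac{2699 \sqrt{33}}{2025}$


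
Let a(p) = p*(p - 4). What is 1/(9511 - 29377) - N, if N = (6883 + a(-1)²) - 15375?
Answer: 168205421/19866 ≈ 8467.0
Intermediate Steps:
a(p) = p*(-4 + p)
N = -8467 (N = (6883 + (-(-4 - 1))²) - 15375 = (6883 + (-1*(-5))²) - 15375 = (6883 + 5²) - 15375 = (6883 + 25) - 15375 = 6908 - 15375 = -8467)
1/(9511 - 29377) - N = 1/(9511 - 29377) - 1*(-8467) = 1/(-19866) + 8467 = -1/19866 + 8467 = 168205421/19866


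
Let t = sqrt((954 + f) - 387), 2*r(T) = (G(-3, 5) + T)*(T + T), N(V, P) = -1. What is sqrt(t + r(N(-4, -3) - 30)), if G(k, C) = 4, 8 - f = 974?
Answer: sqrt(837 + I*sqrt(399)) ≈ 28.933 + 0.3452*I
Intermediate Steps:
f = -966 (f = 8 - 1*974 = 8 - 974 = -966)
r(T) = T*(4 + T) (r(T) = ((4 + T)*(T + T))/2 = ((4 + T)*(2*T))/2 = (2*T*(4 + T))/2 = T*(4 + T))
t = I*sqrt(399) (t = sqrt((954 - 966) - 387) = sqrt(-12 - 387) = sqrt(-399) = I*sqrt(399) ≈ 19.975*I)
sqrt(t + r(N(-4, -3) - 30)) = sqrt(I*sqrt(399) + (-1 - 30)*(4 + (-1 - 30))) = sqrt(I*sqrt(399) - 31*(4 - 31)) = sqrt(I*sqrt(399) - 31*(-27)) = sqrt(I*sqrt(399) + 837) = sqrt(837 + I*sqrt(399))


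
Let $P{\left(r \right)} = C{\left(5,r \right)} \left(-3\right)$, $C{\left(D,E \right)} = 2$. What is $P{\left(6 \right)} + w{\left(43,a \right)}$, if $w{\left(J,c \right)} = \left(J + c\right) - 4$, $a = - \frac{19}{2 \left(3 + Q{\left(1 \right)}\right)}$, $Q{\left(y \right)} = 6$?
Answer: $\frac{575}{18} \approx 31.944$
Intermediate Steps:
$P{\left(r \right)} = -6$ ($P{\left(r \right)} = 2 \left(-3\right) = -6$)
$a = - \frac{19}{18}$ ($a = - \frac{19}{2 \left(3 + 6\right)} = - \frac{19}{2 \cdot 9} = - \frac{19}{18} \approx -1.0556$)
$w{\left(J,c \right)} = -4 + J + c$
$P{\left(6 \right)} + w{\left(43,a \right)} = -6 - - \frac{683}{18} = -6 + \frac{683}{18} = \frac{575}{18}$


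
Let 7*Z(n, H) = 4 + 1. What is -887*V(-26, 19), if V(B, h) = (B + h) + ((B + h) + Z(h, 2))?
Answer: 82491/7 ≈ 11784.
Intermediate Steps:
Z(n, H) = 5/7 (Z(n, H) = (4 + 1)/7 = (⅐)*5 = 5/7)
V(B, h) = 5/7 + 2*B + 2*h (V(B, h) = (B + h) + ((B + h) + 5/7) = (B + h) + (5/7 + B + h) = 5/7 + 2*B + 2*h)
-887*V(-26, 19) = -887*(5/7 + 2*(-26) + 2*19) = -887*(5/7 - 52 + 38) = -887*(-93/7) = 82491/7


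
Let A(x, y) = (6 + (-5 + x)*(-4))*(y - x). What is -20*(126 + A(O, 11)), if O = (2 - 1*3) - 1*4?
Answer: -17240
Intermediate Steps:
O = -5 (O = (2 - 3) - 4 = -1 - 4 = -5)
A(x, y) = (26 - 4*x)*(y - x) (A(x, y) = (6 + (20 - 4*x))*(y - x) = (26 - 4*x)*(y - x))
-20*(126 + A(O, 11)) = -20*(126 + (-26*(-5) + 4*(-5)² + 26*11 - 4*(-5)*11)) = -20*(126 + (130 + 4*25 + 286 + 220)) = -20*(126 + (130 + 100 + 286 + 220)) = -20*(126 + 736) = -20*862 = -17240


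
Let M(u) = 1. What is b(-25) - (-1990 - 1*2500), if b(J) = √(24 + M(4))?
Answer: 4495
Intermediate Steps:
b(J) = 5 (b(J) = √(24 + 1) = √25 = 5)
b(-25) - (-1990 - 1*2500) = 5 - (-1990 - 1*2500) = 5 - (-1990 - 2500) = 5 - 1*(-4490) = 5 + 4490 = 4495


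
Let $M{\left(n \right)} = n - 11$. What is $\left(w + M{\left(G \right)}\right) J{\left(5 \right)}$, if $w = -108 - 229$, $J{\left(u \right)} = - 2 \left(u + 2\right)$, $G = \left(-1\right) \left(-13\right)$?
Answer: $4690$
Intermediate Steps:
$G = 13$
$J{\left(u \right)} = -4 - 2 u$ ($J{\left(u \right)} = - 2 \left(2 + u\right) = -4 - 2 u$)
$w = -337$
$M{\left(n \right)} = -11 + n$
$\left(w + M{\left(G \right)}\right) J{\left(5 \right)} = \left(-337 + \left(-11 + 13\right)\right) \left(-4 - 10\right) = \left(-337 + 2\right) \left(-4 - 10\right) = \left(-335\right) \left(-14\right) = 4690$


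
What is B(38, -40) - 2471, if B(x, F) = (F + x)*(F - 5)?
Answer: -2381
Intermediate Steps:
B(x, F) = (-5 + F)*(F + x) (B(x, F) = (F + x)*(-5 + F) = (-5 + F)*(F + x))
B(38, -40) - 2471 = ((-40)² - 5*(-40) - 5*38 - 40*38) - 2471 = (1600 + 200 - 190 - 1520) - 2471 = 90 - 2471 = -2381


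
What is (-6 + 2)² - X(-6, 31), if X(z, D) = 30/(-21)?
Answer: 122/7 ≈ 17.429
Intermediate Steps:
X(z, D) = -10/7 (X(z, D) = 30*(-1/21) = -10/7)
(-6 + 2)² - X(-6, 31) = (-6 + 2)² - 1*(-10/7) = (-4)² + 10/7 = 16 + 10/7 = 122/7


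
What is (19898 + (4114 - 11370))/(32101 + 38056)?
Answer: 12642/70157 ≈ 0.18020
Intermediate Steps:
(19898 + (4114 - 11370))/(32101 + 38056) = (19898 - 7256)/70157 = 12642*(1/70157) = 12642/70157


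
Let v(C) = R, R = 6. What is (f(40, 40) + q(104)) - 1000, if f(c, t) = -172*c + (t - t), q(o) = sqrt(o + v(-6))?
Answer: -7880 + sqrt(110) ≈ -7869.5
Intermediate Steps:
v(C) = 6
q(o) = sqrt(6 + o) (q(o) = sqrt(o + 6) = sqrt(6 + o))
f(c, t) = -172*c (f(c, t) = -172*c + 0 = -172*c)
(f(40, 40) + q(104)) - 1000 = (-172*40 + sqrt(6 + 104)) - 1000 = (-6880 + sqrt(110)) - 1000 = -7880 + sqrt(110)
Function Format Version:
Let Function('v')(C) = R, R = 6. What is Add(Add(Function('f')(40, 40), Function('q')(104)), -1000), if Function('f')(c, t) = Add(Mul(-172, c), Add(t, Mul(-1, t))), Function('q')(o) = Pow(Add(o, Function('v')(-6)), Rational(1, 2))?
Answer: Add(-7880, Pow(110, Rational(1, 2))) ≈ -7869.5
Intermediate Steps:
Function('v')(C) = 6
Function('q')(o) = Pow(Add(6, o), Rational(1, 2)) (Function('q')(o) = Pow(Add(o, 6), Rational(1, 2)) = Pow(Add(6, o), Rational(1, 2)))
Function('f')(c, t) = Mul(-172, c) (Function('f')(c, t) = Add(Mul(-172, c), 0) = Mul(-172, c))
Add(Add(Function('f')(40, 40), Function('q')(104)), -1000) = Add(Add(Mul(-172, 40), Pow(Add(6, 104), Rational(1, 2))), -1000) = Add(Add(-6880, Pow(110, Rational(1, 2))), -1000) = Add(-7880, Pow(110, Rational(1, 2)))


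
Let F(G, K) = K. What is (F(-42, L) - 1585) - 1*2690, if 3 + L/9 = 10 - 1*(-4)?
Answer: -4176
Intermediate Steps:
L = 99 (L = -27 + 9*(10 - 1*(-4)) = -27 + 9*(10 + 4) = -27 + 9*14 = -27 + 126 = 99)
(F(-42, L) - 1585) - 1*2690 = (99 - 1585) - 1*2690 = -1486 - 2690 = -4176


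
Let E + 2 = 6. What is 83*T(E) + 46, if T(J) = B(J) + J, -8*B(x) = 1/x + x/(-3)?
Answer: 37367/96 ≈ 389.24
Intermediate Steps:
B(x) = -1/(8*x) + x/24 (B(x) = -(1/x + x/(-3))/8 = -(1/x + x*(-⅓))/8 = -(1/x - x/3)/8 = -1/(8*x) + x/24)
E = 4 (E = -2 + 6 = 4)
T(J) = J + (-3 + J²)/(24*J) (T(J) = (-3 + J²)/(24*J) + J = J + (-3 + J²)/(24*J))
83*T(E) + 46 = 83*((1/24)*(-3 + 25*4²)/4) + 46 = 83*((1/24)*(¼)*(-3 + 25*16)) + 46 = 83*((1/24)*(¼)*(-3 + 400)) + 46 = 83*((1/24)*(¼)*397) + 46 = 83*(397/96) + 46 = 32951/96 + 46 = 37367/96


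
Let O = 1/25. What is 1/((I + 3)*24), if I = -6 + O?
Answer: -25/1776 ≈ -0.014077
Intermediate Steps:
O = 1/25 ≈ 0.040000
I = -149/25 (I = -6 + 1/25 = -149/25 ≈ -5.9600)
1/((I + 3)*24) = 1/((-149/25 + 3)*24) = 1/(-74/25*24) = 1/(-1776/25) = -25/1776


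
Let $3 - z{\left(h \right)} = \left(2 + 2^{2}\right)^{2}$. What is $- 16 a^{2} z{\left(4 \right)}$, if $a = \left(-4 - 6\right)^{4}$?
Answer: $52800000000$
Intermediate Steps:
$z{\left(h \right)} = -33$ ($z{\left(h \right)} = 3 - \left(2 + 2^{2}\right)^{2} = 3 - \left(2 + 4\right)^{2} = 3 - 6^{2} = 3 - 36 = -33$)
$a = 10000$ ($a = \left(-4 - 6\right)^{4} = \left(-10\right)^{4} = 10000$)
$- 16 a^{2} z{\left(4 \right)} = - 16 \cdot 10000^{2} \left(-33\right) = \left(-16\right) 100000000 \left(-33\right) = \left(-1600000000\right) \left(-33\right) = 52800000000$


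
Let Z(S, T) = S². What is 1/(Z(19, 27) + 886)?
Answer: 1/1247 ≈ 0.00080192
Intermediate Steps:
1/(Z(19, 27) + 886) = 1/(19² + 886) = 1/(361 + 886) = 1/1247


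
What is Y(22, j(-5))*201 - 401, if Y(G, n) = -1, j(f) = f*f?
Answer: -602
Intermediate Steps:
j(f) = f²
Y(22, j(-5))*201 - 401 = -1*201 - 401 = -201 - 401 = -602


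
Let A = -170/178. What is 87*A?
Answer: -7395/89 ≈ -83.090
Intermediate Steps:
A = -85/89 (A = -170*1/178 = -85/89 ≈ -0.95506)
87*A = 87*(-85/89) = -7395/89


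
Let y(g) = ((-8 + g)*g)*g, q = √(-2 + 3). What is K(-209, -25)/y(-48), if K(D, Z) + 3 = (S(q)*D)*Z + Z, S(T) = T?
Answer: -5197/129024 ≈ -0.040279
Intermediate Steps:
q = 1 (q = √1 = 1)
K(D, Z) = -3 + Z + D*Z (K(D, Z) = -3 + ((1*D)*Z + Z) = -3 + (D*Z + Z) = -3 + (Z + D*Z) = -3 + Z + D*Z)
y(g) = g²*(-8 + g) (y(g) = (g*(-8 + g))*g = g²*(-8 + g))
K(-209, -25)/y(-48) = (-3 - 25 - 209*(-25))/(((-48)²*(-8 - 48))) = (-3 - 25 + 5225)/((2304*(-56))) = 5197/(-129024) = 5197*(-1/129024) = -5197/129024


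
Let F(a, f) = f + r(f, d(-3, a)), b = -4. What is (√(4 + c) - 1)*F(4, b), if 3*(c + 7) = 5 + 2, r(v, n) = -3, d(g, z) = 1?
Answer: 7 - 7*I*√6/3 ≈ 7.0 - 5.7155*I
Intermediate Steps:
c = -14/3 (c = -7 + (5 + 2)/3 = -7 + (⅓)*7 = -7 + 7/3 = -14/3 ≈ -4.6667)
F(a, f) = -3 + f (F(a, f) = f - 3 = -3 + f)
(√(4 + c) - 1)*F(4, b) = (√(4 - 14/3) - 1)*(-3 - 4) = (√(-⅔) - 1)*(-7) = (I*√6/3 - 1)*(-7) = (-1 + I*√6/3)*(-7) = 7 - 7*I*√6/3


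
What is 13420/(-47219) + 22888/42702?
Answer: 253843816/1008172869 ≈ 0.25179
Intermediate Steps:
13420/(-47219) + 22888/42702 = 13420*(-1/47219) + 22888*(1/42702) = -13420/47219 + 11444/21351 = 253843816/1008172869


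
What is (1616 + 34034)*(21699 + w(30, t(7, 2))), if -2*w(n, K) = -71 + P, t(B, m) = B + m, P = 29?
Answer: 774318000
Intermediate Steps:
w(n, K) = 21 (w(n, K) = -(-71 + 29)/2 = -½*(-42) = 21)
(1616 + 34034)*(21699 + w(30, t(7, 2))) = (1616 + 34034)*(21699 + 21) = 35650*21720 = 774318000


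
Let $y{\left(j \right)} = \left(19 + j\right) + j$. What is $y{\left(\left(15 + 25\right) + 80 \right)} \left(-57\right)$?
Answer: $-14763$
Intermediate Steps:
$y{\left(j \right)} = 19 + 2 j$
$y{\left(\left(15 + 25\right) + 80 \right)} \left(-57\right) = \left(19 + 2 \left(\left(15 + 25\right) + 80\right)\right) \left(-57\right) = \left(19 + 2 \left(40 + 80\right)\right) \left(-57\right) = \left(19 + 2 \cdot 120\right) \left(-57\right) = \left(19 + 240\right) \left(-57\right) = 259 \left(-57\right) = -14763$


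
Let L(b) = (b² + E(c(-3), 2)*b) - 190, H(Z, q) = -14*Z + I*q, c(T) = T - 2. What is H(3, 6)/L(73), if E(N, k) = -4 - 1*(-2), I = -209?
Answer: -1296/4993 ≈ -0.25956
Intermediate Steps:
c(T) = -2 + T
H(Z, q) = -209*q - 14*Z (H(Z, q) = -14*Z - 209*q = -209*q - 14*Z)
E(N, k) = -2 (E(N, k) = -4 + 2 = -2)
L(b) = -190 + b² - 2*b (L(b) = (b² - 2*b) - 190 = -190 + b² - 2*b)
H(3, 6)/L(73) = (-209*6 - 14*3)/(-190 + 73² - 2*73) = (-1254 - 42)/(-190 + 5329 - 146) = -1296/4993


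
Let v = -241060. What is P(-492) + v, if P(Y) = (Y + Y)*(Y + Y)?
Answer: 727196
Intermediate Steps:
P(Y) = 4*Y² (P(Y) = (2*Y)*(2*Y) = 4*Y²)
P(-492) + v = 4*(-492)² - 241060 = 4*242064 - 241060 = 968256 - 241060 = 727196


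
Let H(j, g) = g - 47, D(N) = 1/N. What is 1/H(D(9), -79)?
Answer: -1/126 ≈ -0.0079365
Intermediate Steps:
D(N) = 1/N
H(j, g) = -47 + g
1/H(D(9), -79) = 1/(-47 - 79) = 1/(-126) = -1/126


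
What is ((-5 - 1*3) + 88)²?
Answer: 6400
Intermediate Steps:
((-5 - 1*3) + 88)² = ((-5 - 3) + 88)² = (-8 + 88)² = 80² = 6400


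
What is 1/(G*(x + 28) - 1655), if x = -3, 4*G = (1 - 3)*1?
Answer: -2/3335 ≈ -0.00059970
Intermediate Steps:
G = -½ (G = ((1 - 3)*1)/4 = (-2*1)/4 = (¼)*(-2) = -½ ≈ -0.50000)
1/(G*(x + 28) - 1655) = 1/(-(-3 + 28)/2 - 1655) = 1/(-½*25 - 1655) = 1/(-25/2 - 1655) = 1/(-3335/2) = -2/3335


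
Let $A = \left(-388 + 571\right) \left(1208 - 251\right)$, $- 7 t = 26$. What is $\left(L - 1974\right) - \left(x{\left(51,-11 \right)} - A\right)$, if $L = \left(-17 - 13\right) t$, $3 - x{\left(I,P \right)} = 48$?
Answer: $\frac{1213194}{7} \approx 1.7331 \cdot 10^{5}$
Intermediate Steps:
$t = - \frac{26}{7}$ ($t = \left(- \frac{1}{7}\right) 26 = - \frac{26}{7} \approx -3.7143$)
$x{\left(I,P \right)} = -45$ ($x{\left(I,P \right)} = 3 - 48 = -45$)
$A = 175131$ ($A = 183 \cdot 957 = 175131$)
$L = \frac{780}{7}$ ($L = \left(-17 - 13\right) \left(- \frac{26}{7}\right) = \left(-30\right) \left(- \frac{26}{7}\right) = \frac{780}{7} \approx 111.43$)
$\left(L - 1974\right) - \left(x{\left(51,-11 \right)} - A\right) = \left(\frac{780}{7} - 1974\right) - \left(-45 - 175131\right) = - \frac{13038}{7} - \left(-45 - 175131\right) = - \frac{13038}{7} - -175176 = - \frac{13038}{7} + 175176 = \frac{1213194}{7}$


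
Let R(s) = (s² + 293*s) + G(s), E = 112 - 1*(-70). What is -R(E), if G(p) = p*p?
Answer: -119574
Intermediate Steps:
E = 182 (E = 112 + 70 = 182)
G(p) = p²
R(s) = 2*s² + 293*s (R(s) = (s² + 293*s) + s² = 2*s² + 293*s)
-R(E) = -182*(293 + 2*182) = -182*(293 + 364) = -182*657 = -1*119574 = -119574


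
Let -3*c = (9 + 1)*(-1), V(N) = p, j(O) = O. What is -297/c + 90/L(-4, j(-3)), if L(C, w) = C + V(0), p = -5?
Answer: -991/10 ≈ -99.100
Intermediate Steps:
V(N) = -5
L(C, w) = -5 + C (L(C, w) = C - 5 = -5 + C)
c = 10/3 (c = -(9 + 1)*(-1)/3 = -10*(-1)/3 = -⅓*(-10) = 10/3 ≈ 3.3333)
-297/c + 90/L(-4, j(-3)) = -297/10/3 + 90/(-5 - 4) = -297*3/10 + 90/(-9) = -891/10 + 90*(-⅑) = -891/10 - 10 = -991/10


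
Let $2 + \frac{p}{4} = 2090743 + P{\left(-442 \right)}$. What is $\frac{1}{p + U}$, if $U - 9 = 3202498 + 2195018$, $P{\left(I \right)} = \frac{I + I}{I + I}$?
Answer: $\frac{1}{13760493} \approx 7.2672 \cdot 10^{-8}$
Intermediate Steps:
$P{\left(I \right)} = 1$ ($P{\left(I \right)} = \frac{2 I}{2 I} = 2 I \frac{1}{2 I} = 1$)
$p = 8362968$ ($p = -8 + 4 \left(2090743 + 1\right) = -8 + 4 \cdot 2090744 = -8 + 8362976 = 8362968$)
$U = 5397525$ ($U = 9 + \left(3202498 + 2195018\right) = 9 + 5397516 = 5397525$)
$\frac{1}{p + U} = \frac{1}{8362968 + 5397525} = \frac{1}{13760493}$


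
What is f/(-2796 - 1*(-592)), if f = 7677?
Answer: -7677/2204 ≈ -3.4832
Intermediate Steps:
f/(-2796 - 1*(-592)) = 7677/(-2796 - 1*(-592)) = 7677/(-2796 + 592) = 7677/(-2204) = 7677*(-1/2204) = -7677/2204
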